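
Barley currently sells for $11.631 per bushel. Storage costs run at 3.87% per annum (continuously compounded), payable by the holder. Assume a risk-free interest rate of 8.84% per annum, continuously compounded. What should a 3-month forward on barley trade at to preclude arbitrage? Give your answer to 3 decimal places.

$12.007 per bushel

Net carry = r + u − y = 0.0884 + 0.0387 − 0.0000 = 0.1271
F = S·e^((r+u−y)T) = 11.631 · e^(0.1271 × 3/12) = 11.631 · e^0.031775
= 11.631 × 1.032285 = $12.007 per bushel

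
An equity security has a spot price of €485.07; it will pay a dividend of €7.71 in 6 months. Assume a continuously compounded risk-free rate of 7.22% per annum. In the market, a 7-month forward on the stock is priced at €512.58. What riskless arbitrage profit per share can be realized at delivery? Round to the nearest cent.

PV(dividends) I = 7.71·e^(−0.0722·6/12) = 7.4366
Fair forward F* = (S − I)·e^(rT) = (485.07 − 7.4366)·e^0.042117 = 477.6334 × 1.043017 = 498.1798
Market €512.58 > fair 498.1798: forward overpriced → cash-and-carry (borrow at r, buy the stock and collect the dividends, short the forward).
Profit at T = |F_mkt − F*| = |512.58 − 498.1798| = €14.40 per share

€14.40 per share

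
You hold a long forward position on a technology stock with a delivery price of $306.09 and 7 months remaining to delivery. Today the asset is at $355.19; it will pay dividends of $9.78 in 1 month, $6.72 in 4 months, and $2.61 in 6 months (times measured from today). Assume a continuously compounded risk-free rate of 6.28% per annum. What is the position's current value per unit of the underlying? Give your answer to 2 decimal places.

$41.27

PV(remaining dividends) I = 9.78·e^(−0.0628·1/12) + 6.72·e^(−0.0628·4/12) + 2.61·e^(−0.0628·6/12) = 18.8391
Current forward F = (S − I)·e^(rT) = (355.19 − 18.8391)·e^(0.0628·7/12) = 336.3509 × 1.037313 = 348.9012
Value (long) = (F − K)·e^(−rT) = (348.9012 − 306.09) × 0.964030 = 41.2713
Value = $41.27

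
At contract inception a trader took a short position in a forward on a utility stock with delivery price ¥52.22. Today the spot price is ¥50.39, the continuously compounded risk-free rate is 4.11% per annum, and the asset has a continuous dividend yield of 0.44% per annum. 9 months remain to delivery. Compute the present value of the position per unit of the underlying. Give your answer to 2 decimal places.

¥0.41

Current fair forward for the remaining 9 months: F = S·e^((r − q)·T), (r − q) = 0.0411 − 0.0044 = 0.0367
F = 50.39 · e^(0.0367 × 9/12) = 50.39 × 1.027907 = 51.7962
Value of long forward = (F − K)·e^(−rT) = (51.7962 − 52.22) · e^(−0.0411·9/12)
= -0.4238 × 0.969645 = -0.41
Short position value = −(long value) = ¥0.41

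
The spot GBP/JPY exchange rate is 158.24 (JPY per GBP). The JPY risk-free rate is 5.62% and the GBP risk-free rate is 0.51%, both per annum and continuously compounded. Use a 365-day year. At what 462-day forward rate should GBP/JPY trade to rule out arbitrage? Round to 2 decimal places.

F = S·e^((r_JPY − r_GBP)T) = 158.24 · e^((0.0562 − 0.0051) × 462/365)
= 158.24 · e^0.064680 = 158.24 × 1.066818
F = 168.81 JPY per GBP

168.81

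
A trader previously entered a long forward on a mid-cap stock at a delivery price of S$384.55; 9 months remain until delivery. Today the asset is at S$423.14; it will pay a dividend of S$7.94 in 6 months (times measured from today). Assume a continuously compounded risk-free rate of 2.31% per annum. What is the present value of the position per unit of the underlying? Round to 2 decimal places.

S$37.35

PV(remaining dividends) I = 7.94·e^(−0.0231·6/12) = 7.8488
Current forward F = (S − I)·e^(rT) = (423.14 − 7.8488)·e^(0.0231·9/12) = 415.2912 × 1.017476 = 422.5488
Value (long) = (F − K)·e^(−rT) = (422.5488 − 384.55) × 0.982824 = 37.3461
Value = S$37.35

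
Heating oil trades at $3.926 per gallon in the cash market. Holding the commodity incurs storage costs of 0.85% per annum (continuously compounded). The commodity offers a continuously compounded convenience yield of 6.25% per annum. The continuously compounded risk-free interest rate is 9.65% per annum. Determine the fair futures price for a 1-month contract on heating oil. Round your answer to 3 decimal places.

$3.940 per gallon

Net carry = r + u − y = 0.0965 + 0.0085 − 0.0625 = 0.0425
F = S·e^((r+u−y)T) = 3.926 · e^(0.0425 × 1/12) = 3.926 · e^0.003542
= 3.926 × 1.003548 = $3.940 per gallon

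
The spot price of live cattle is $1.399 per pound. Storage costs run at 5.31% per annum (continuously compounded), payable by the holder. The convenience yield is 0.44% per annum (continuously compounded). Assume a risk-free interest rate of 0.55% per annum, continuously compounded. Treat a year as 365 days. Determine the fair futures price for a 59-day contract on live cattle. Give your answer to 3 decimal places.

Net carry = r + u − y = 0.0055 + 0.0531 − 0.0044 = 0.0542
F = S·e^((r+u−y)T) = 1.399 · e^(0.0542 × 59/365) = 1.399 · e^0.008761
= 1.399 × 1.008799 = $1.411 per pound

$1.411 per pound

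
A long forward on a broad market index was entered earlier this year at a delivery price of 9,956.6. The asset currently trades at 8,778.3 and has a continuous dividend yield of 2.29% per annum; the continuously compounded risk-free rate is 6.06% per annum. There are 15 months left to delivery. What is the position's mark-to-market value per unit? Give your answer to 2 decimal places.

Current fair forward for the remaining 15 months: F = S·e^((r − q)·T), (r − q) = 0.0606 − 0.0229 = 0.0377
F = 8778.3 · e^(0.0377 × 15/12) = 8778.3 × 1.04825303 = 9201.8796
Value of long forward = (F − K)·e^(−rT) = (9201.8796 − 9956.6) · e^(−0.0606·15/12)
= -754.7204 × 0.92704794 = -699.66

-699.66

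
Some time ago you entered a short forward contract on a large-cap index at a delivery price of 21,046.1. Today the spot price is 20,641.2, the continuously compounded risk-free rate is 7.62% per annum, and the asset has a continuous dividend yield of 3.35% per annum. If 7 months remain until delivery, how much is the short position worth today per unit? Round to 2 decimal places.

Current fair forward for the remaining 7 months: F = S·e^((r − q)·T), (r − q) = 0.0762 − 0.0335 = 0.0427
F = 20641.2 · e^(0.0427 × 7/12) = 20641.2 × 1.02522114 = 21161.7946
Value of long forward = (F − K)·e^(−rT) = (21161.7946 − 21046.1) · e^(−0.0762·7/12)
= 115.6946 × 0.95652343 = 110.66
Short position value = −(long value) = -110.66

-110.66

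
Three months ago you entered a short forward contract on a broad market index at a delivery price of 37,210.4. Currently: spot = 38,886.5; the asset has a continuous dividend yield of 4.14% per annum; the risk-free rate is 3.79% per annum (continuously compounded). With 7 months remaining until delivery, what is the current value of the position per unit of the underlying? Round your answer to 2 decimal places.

-1561.87

Current fair forward for the remaining 7 months: F = S·e^((r − q)·T), (r − q) = 0.0379 − 0.0414 = -0.0035
F = 38886.5 · e^(-0.0035 × 7/12) = 38886.5 × 0.99796042 = 38807.1879
Value of long forward = (F − K)·e^(−rT) = (38807.1879 − 37210.4) · e^(−0.0379·7/12)
= 1596.7879 × 0.97813426 = 1561.87
Short position value = −(long value) = -1561.87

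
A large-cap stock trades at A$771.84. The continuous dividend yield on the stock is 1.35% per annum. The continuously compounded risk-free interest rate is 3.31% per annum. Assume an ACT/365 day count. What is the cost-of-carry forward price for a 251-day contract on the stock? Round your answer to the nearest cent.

F = S·e^((r − q)T) = 771.84 · e^((0.0331 − 0.0135) × 251/365)
= 771.84 · e^0.013478 = 771.84 × 1.013569
F = A$782.31

A$782.31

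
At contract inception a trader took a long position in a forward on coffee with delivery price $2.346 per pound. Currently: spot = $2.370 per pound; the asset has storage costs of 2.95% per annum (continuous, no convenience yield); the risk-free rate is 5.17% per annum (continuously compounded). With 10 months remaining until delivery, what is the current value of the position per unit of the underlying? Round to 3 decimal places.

$0.182 per pound

Current fair forward for the remaining 10 months: F = S·e^((r + u)·T), (r + u) = 0.0517 + 0.0295 = 0.0812
F = 2.370 · e^(0.0812 × 10/12) = 2.370 × 1.070009 = 2.5359
Value of long forward = (F − K)·e^(−rT) = (2.5359 − 2.346) · e^(−0.0517·10/12)
= 0.1899 × 0.957832 = 0.182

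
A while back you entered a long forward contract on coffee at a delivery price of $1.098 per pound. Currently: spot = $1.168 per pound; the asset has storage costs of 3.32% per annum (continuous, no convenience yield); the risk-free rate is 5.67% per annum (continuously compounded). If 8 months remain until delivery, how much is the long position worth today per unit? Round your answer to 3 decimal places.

Current fair forward for the remaining 8 months: F = S·e^((r + u)·T), (r + u) = 0.0567 + 0.0332 = 0.0899
F = 1.168 · e^(0.0899 × 8/12) = 1.168 × 1.061766 = 1.2401
Value of long forward = (F − K)·e^(−rT) = (1.2401 − 1.098) · e^(−0.0567·8/12)
= 0.1421 × 0.962906 = 0.137

$0.137 per pound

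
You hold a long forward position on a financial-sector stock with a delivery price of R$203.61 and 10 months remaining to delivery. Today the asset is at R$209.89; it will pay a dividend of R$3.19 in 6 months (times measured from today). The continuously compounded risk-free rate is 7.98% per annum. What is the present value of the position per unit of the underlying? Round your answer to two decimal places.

PV(remaining dividends) I = 3.19·e^(−0.0798·6/12) = 3.0652
Current forward F = (S − I)·e^(rT) = (209.89 − 3.0652)·e^(0.0798·10/12) = 206.8248 × 1.068761 = 221.0463
Value (long) = (F − K)·e^(−rT) = (221.0463 − 203.61) × 0.935663 = 16.3145
Value = R$16.31

R$16.31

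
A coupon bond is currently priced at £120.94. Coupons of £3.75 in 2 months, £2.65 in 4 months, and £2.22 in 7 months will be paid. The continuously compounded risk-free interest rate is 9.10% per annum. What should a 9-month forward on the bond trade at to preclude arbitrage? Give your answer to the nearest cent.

£120.52

PV(coupons) I = 3.75·e^(−0.0910·2/12) + 2.65·e^(−0.0910·4/12) + 2.22·e^(−0.0910·7/12)
I = 3.6936 + 2.5708 + 2.1052 = 8.3696
F = (S − I)·e^(rT) = (120.94 − 8.3696) · e^(0.0910·9/12)
= 112.5704 · e^0.068250 = 112.5704 × 1.070633 = £120.52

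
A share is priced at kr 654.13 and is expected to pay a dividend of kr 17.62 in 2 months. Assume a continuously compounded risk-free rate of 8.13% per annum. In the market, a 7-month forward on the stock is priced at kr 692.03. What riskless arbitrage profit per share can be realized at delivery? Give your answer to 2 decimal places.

kr 24.36 per share

PV(dividends) I = 17.62·e^(−0.0813·2/12) = 17.3829
Fair forward F* = (S − I)·e^(rT) = (654.13 − 17.3829)·e^0.047425 = 636.7471 × 1.048568 = 667.6726
Market kr 692.03 > fair 667.6726: forward overpriced → cash-and-carry (borrow at r, buy the stock and collect the dividends, short the forward).
Profit at T = |F_mkt − F*| = |692.03 − 667.6726| = kr 24.36 per share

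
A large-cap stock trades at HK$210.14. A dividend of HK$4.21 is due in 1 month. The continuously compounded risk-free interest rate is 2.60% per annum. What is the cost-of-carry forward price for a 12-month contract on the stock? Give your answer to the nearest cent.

PV(dividends) I = 4.21·e^(−0.0260·1/12)
I = 4.2009
F = (S − I)·e^(rT) = (210.14 − 4.2009) · e^(0.0260·12/12)
= 205.9391 · e^0.026000 = 205.9391 × 1.026341 = HK$211.36

HK$211.36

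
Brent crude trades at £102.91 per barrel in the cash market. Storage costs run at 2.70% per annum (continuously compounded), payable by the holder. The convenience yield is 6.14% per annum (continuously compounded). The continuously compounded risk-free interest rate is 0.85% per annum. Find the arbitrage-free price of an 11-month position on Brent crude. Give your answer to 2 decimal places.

Net carry = r + u − y = 0.0085 + 0.0270 − 0.0614 = -0.0259
F = S·e^((r+u−y)T) = 102.91 · e^(-0.0259 × 11/12) = 102.91 · e^-0.023742
= 102.91 × 0.976538 = £100.50 per barrel

£100.50 per barrel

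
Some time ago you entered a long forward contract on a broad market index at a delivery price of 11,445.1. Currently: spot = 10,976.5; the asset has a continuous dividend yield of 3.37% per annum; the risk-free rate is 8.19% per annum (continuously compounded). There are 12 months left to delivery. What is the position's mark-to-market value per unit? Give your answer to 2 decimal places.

67.65

Current fair forward for the remaining 12 months: F = S·e^((r − q)·T), (r − q) = 0.0819 − 0.0337 = 0.0482
F = 10976.5 · e^(0.0482 × 12/12) = 10976.5 × 1.04938051 = 11518.5252
Value of long forward = (F − K)·e^(−rT) = (11518.5252 − 11445.1) · e^(−0.0819·12/12)
= 73.4252 × 0.92136409 = 67.65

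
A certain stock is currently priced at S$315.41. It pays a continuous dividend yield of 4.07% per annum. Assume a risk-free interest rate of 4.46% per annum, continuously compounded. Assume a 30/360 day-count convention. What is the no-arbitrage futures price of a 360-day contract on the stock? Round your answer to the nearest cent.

S$316.64

F = S·e^((r − q)T) = 315.41 · e^((0.0446 − 0.0407) × 360/360)
= 315.41 · e^0.003900 = 315.41 × 1.003908
F = S$316.64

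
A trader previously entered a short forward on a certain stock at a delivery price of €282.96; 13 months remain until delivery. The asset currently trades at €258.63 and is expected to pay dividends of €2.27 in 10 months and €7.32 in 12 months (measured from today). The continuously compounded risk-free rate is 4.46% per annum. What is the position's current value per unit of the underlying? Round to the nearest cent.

PV(remaining dividends) I = 2.27·e^(−0.0446·10/12) + 7.32·e^(−0.0446·12/12) = 9.1879
Current forward F = (S − I)·e^(rT) = (258.63 − 9.1879)·e^(0.0446·13/12) = 249.4421 × 1.049503 = 261.7902
Value (long) = (F − K)·e^(−rT) = (261.7902 − 282.96) × 0.952832 = -20.1713
Short position value = −(long value) = €20.17

€20.17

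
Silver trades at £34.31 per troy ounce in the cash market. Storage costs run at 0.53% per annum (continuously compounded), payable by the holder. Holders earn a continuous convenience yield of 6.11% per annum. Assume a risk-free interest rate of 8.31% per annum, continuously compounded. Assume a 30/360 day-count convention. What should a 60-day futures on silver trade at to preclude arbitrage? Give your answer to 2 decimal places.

£34.47 per troy ounce

Net carry = r + u − y = 0.0831 + 0.0053 − 0.0611 = 0.0273
F = S·e^((r+u−y)T) = 34.31 · e^(0.0273 × 60/360) = 34.31 · e^0.004550
= 34.31 × 1.004560 = £34.47 per troy ounce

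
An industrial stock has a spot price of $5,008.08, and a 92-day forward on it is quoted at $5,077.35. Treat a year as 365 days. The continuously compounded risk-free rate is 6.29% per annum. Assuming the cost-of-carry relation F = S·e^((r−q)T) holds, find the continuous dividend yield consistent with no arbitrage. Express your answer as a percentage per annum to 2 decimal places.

0.84%

From F = S·e^((r−q)T): (r − q) = ln(F/S)/T
ln(5077.35/5008.08) = ln(1.013832) = 0.013737
(r − q) = 0.013737 / (92/365) = 0.054500
q = r − ln(F/S)/T = 0.0629 − 0.054500 = 0.008400
q = 0.84%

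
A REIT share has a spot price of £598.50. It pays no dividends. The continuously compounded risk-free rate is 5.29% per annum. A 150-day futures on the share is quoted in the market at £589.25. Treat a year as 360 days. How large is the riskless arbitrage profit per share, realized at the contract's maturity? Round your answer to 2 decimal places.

Fair futures: F* = S·e^(carry·T), with carry = r = 0.0529
F* = 598.50 · e^(0.0529 × 150/360) = 598.50 · e^0.022042 = 598.50 × 1.022287 = £611.8388
Market £589.25 < fair £611.8388: forward underpriced → reverse cash-and-carry (short spot, go long the forward).
At maturity, profit = |F_mkt − F*| = |589.25 − 611.8388| = £22.59 per share

£22.59 per share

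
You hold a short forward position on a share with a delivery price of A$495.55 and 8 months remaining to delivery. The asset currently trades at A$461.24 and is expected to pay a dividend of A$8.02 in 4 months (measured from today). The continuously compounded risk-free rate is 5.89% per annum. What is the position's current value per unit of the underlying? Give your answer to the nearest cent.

PV(remaining dividends) I = 8.02·e^(−0.0589·4/12) = 7.8641
Current forward F = (S − I)·e^(rT) = (461.24 − 7.8641)·e^(0.0589·8/12) = 453.3759 × 1.040048 = 471.5327
Value (long) = (F − K)·e^(−rT) = (471.5327 − 495.55) × 0.961494 = -23.0925
Short position value = −(long value) = A$23.09

A$23.09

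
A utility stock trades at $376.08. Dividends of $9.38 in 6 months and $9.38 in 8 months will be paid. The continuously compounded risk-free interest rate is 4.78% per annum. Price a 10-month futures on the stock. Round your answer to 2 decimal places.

PV(dividends) I = 9.38·e^(−0.0478·6/12) + 9.38·e^(−0.0478·8/12)
I = 9.1585 + 9.0858 = 18.2443
F = (S − I)·e^(rT) = (376.08 − 18.2443) · e^(0.0478·10/12)
= 357.8357 · e^0.039833 = 357.8357 × 1.040637 = $372.38

$372.38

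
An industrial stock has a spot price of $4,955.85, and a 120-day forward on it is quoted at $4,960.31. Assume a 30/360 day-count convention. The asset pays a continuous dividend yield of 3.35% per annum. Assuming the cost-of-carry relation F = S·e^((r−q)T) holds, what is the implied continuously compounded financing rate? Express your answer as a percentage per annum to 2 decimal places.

3.62%

From F = S·e^((r−q)T): (r − q) = ln(F/S)/T
ln(4960.31/4955.85) = ln(1.000900) = 0.000900
(r − q) = 0.000900 / (120/360) = 0.002700
r = ln(F/S)/T + q = 0.002700 + 0.0335 = 0.036200
r = 3.62%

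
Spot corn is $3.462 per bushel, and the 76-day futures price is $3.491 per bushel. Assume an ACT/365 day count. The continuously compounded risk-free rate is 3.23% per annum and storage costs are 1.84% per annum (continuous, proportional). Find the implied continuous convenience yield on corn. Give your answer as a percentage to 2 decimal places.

1.06%

F = S·e^((r+u−y)T) ⇒ (r+u−y) = ln(F/S)/T
ln(3.491/3.462) = 0.008342; /T ⇒ 0.040064
y = r + u − ln(F/S)/T = 0.0323 + 0.0184 − 0.040064 = 0.010636
y = 1.06%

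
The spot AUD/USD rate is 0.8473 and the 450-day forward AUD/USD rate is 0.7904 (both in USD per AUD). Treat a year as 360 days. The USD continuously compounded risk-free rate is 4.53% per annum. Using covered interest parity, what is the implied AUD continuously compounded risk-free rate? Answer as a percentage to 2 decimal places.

10.09%

F = S·e^((r_USD − r_AUD)T) ⇒ r_AUD = r_USD − ln(F/S)/T
ln(0.7904/0.8473) = -0.069516; /(450/360) = -0.055613
r_AUD = 0.0453 + 0.055613 = 0.100913
r_AUD = 10.09%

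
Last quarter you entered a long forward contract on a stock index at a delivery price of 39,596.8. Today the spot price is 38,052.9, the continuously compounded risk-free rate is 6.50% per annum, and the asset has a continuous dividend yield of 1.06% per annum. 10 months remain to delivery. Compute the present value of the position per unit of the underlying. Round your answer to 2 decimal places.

209.22

Current fair forward for the remaining 10 months: F = S·e^((r − q)·T), (r − q) = 0.0650 − 0.0106 = 0.0544
F = 38052.9 · e^(0.0544 × 10/12) = 38052.9 × 1.04637659 = 39817.6637
Value of long forward = (F − K)·e^(−rT) = (39817.6637 − 39596.8) · e^(−0.0650·10/12)
= 220.8637 × 0.94727421 = 209.22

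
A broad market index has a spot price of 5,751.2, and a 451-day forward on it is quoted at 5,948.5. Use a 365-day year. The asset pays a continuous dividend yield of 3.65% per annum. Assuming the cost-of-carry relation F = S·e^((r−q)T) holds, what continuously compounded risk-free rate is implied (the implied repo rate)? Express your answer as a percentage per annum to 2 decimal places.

6.38%

From F = S·e^((r−q)T): (r − q) = ln(F/S)/T
ln(5948.5/5751.2) = ln(1.034306) = 0.033731
(r − q) = 0.033731 / (451/365) = 0.027299
r = ln(F/S)/T + q = 0.027299 + 0.0365 = 0.063799
r = 6.38%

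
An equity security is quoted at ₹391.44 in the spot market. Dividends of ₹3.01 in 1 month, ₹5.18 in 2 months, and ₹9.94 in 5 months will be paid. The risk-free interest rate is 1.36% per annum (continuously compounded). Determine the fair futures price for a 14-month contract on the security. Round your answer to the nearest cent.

₹379.35

PV(dividends) I = 3.01·e^(−0.0136·1/12) + 5.18·e^(−0.0136·2/12) + 9.94·e^(−0.0136·5/12)
I = 3.0066 + 5.1683 + 9.8838 = 18.0587
F = (S − I)·e^(rT) = (391.44 − 18.0587) · e^(0.0136·14/12)
= 373.3813 · e^0.015867 = 373.3813 × 1.015994 = ₹379.35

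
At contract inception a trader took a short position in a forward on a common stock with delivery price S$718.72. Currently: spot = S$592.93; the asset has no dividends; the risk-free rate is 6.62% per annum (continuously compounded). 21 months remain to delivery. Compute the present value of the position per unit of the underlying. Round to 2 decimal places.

Current fair forward for the remaining 21 months: F = S·e^(r·T), r = 0.0662
F = 592.93 · e^(0.0662 × 21/12) = 592.93 × 1.122827 = 665.7578
Value of long forward = (F − K)·e^(−rT) = (665.7578 − 718.72) · e^(−0.0662·21/12)
= -52.9622 × 0.890609 = -47.17
Short position value = −(long value) = S$47.17

S$47.17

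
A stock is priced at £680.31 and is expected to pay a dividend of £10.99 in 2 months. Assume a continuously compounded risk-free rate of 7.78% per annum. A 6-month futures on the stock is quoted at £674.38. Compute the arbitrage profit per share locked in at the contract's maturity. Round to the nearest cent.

PV(dividends) I = 10.99·e^(−0.0778·2/12) = 10.8484
Fair futures F* = (S − I)·e^(rT) = (680.31 − 10.8484)·e^0.038900 = 669.4616 × 1.039667 = 696.0171
Market £674.38 < fair 696.0171: forward underpriced → reverse cash-and-carry (short the stock, invest proceeds at r, pay the dividends, go long the forward).
Profit at T = |F_mkt − F*| = |674.38 − 696.0171| = £21.64 per share

£21.64 per share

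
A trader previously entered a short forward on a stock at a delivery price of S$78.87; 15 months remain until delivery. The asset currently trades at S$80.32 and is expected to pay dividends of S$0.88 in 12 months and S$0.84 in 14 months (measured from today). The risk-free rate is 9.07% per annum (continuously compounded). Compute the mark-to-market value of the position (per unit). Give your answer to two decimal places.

-S$8.34

PV(remaining dividends) I = 0.88·e^(−0.0907·12/12) + 0.84·e^(−0.0907·14/12) = 1.5594
Current forward F = (S − I)·e^(rT) = (80.32 − 1.5594)·e^(0.0907·15/12) = 78.7606 × 1.120052 = 88.2160
Value (long) = (F − K)·e^(−rT) = (88.2160 − 78.87) × 0.892816 = 8.3443
Short position value = −(long value) = -S$8.34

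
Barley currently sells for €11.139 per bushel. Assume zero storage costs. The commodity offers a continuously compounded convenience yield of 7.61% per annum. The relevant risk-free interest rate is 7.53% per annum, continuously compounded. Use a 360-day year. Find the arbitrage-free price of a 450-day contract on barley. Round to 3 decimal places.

€11.128 per bushel

Net carry = r + u − y = 0.0753 + 0.0000 − 0.0761 = -0.0008
F = S·e^((r+u−y)T) = 11.139 · e^(-0.0008 × 450/360) = 11.139 · e^-0.001000
= 11.139 × 0.999000 = €11.128 per bushel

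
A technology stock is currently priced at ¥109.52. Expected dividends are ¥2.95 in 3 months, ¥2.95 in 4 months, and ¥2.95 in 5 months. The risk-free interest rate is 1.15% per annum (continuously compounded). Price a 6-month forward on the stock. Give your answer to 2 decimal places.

¥101.28

PV(dividends) I = 2.95·e^(−0.0115·3/12) + 2.95·e^(−0.0115·4/12) + 2.95·e^(−0.0115·5/12)
I = 2.9415 + 2.9387 + 2.9359 = 8.8161
F = (S − I)·e^(rT) = (109.52 − 8.8161) · e^(0.0115·6/12)
= 100.7039 · e^0.005750 = 100.7039 × 1.005767 = ¥101.28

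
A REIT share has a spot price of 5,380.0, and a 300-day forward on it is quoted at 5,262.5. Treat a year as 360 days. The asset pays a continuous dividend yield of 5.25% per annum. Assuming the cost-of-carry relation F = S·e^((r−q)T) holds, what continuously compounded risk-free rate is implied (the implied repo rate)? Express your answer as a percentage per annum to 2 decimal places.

2.60%

From F = S·e^((r−q)T): (r − q) = ln(F/S)/T
ln(5262.5/5380.0) = ln(0.978160) = -0.022082
(r − q) = -0.022082 / (300/360) = -0.026498
r = ln(F/S)/T + q = -0.026498 + 0.0525 = 0.026002
r = 2.60%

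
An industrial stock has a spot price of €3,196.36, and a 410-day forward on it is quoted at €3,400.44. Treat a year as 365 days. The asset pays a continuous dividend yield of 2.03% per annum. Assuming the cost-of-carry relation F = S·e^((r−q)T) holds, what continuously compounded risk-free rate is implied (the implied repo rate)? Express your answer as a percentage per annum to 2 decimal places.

7.54%

From F = S·e^((r−q)T): (r − q) = ln(F/S)/T
ln(3400.44/3196.36) = ln(1.063848) = 0.061893
(r − q) = 0.061893 / (410/365) = 0.055100
r = ln(F/S)/T + q = 0.055100 + 0.0203 = 0.075400
r = 7.54%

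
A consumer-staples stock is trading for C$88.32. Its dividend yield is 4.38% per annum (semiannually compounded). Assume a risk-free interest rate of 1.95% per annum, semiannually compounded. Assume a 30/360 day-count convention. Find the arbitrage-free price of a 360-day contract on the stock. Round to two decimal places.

F = S · (1+r/2)^(2T) / (1+q/2)^(2T)
= 88.32 × 1.019595 / 1.044280 = 88.32 × 0.976362
F = C$86.23

C$86.23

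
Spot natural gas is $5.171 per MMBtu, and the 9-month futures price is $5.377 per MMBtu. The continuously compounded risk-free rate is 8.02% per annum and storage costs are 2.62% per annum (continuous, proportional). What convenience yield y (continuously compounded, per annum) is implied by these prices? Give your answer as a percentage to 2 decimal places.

F = S·e^((r+u−y)T) ⇒ (r+u−y) = ln(F/S)/T
ln(5.377/5.171) = 0.039065; /T ⇒ 0.052087
y = r + u − ln(F/S)/T = 0.0802 + 0.0262 − 0.052087 = 0.054313
y = 5.43%

5.43%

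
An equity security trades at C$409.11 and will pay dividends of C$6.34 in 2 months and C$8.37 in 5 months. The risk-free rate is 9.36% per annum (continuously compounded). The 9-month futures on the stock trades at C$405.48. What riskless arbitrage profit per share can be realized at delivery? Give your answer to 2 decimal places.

C$18.05 per share

PV(dividends) I = 6.34·e^(−0.0936·2/12) + 8.37·e^(−0.0936·5/12) = 14.2917
Fair futures F* = (S − I)·e^(rT) = (409.11 − 14.2917)·e^0.070200 = 394.8183 × 1.072723 = 423.5307
Market C$405.48 < fair 423.5307: forward underpriced → reverse cash-and-carry (short the stock, invest proceeds at r, pay the dividends, go long the forward).
Profit at T = |F_mkt − F*| = |405.48 − 423.5307| = C$18.05 per share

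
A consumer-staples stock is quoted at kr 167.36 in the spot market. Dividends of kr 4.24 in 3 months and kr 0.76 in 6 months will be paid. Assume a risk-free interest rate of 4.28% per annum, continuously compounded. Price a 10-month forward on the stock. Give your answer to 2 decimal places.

PV(dividends) I = 4.24·e^(−0.0428·3/12) + 0.76·e^(−0.0428·6/12)
I = 4.1949 + 0.7439 = 4.9388
F = (S − I)·e^(rT) = (167.36 − 4.9388) · e^(0.0428·10/12)
= 162.4212 · e^0.035667 = 162.4212 × 1.036311 = kr 168.32

kr 168.32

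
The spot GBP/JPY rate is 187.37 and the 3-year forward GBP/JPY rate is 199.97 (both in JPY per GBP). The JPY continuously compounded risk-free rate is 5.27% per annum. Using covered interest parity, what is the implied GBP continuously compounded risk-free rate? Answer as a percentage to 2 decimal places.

3.10%

F = S·e^((r_JPY − r_GBP)T) ⇒ r_GBP = r_JPY − ln(F/S)/T
ln(199.97/187.37) = 0.065082; /(3) = 0.021694
r_GBP = 0.0527 − 0.021694 = 0.031006
r_GBP = 3.10%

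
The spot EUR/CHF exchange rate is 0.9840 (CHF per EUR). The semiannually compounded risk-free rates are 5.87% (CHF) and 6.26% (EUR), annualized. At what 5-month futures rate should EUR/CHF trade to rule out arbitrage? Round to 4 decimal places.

By covered interest parity, F = S · (1+r_CHF/2)^(2T) / (1+r_EUR/2)^(2T)
= 0.9840 × 1.024399 / 1.026016 = 0.9840 × 0.998424
F = 0.9824 CHF per EUR

0.9824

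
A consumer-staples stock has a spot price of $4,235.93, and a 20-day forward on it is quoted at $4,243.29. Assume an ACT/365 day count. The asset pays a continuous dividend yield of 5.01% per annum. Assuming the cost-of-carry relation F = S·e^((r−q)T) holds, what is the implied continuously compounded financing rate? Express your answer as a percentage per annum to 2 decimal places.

8.18%

From F = S·e^((r−q)T): (r − q) = ln(F/S)/T
ln(4243.29/4235.93) = ln(1.001738) = 0.001736
(r − q) = 0.001736 / (20/365) = 0.031682
r = ln(F/S)/T + q = 0.031682 + 0.0501 = 0.081782
r = 8.18%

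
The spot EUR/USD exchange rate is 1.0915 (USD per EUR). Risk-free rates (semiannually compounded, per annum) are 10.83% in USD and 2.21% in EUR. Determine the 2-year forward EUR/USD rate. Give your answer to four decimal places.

1.2899

By covered interest parity, F = S · (1+r_USD/2)^(2T) / (1+r_EUR/2)^(2T)
= 1.0915 × 1.234837 / 1.044938 = 1.0915 × 1.181732
F = 1.2899 USD per EUR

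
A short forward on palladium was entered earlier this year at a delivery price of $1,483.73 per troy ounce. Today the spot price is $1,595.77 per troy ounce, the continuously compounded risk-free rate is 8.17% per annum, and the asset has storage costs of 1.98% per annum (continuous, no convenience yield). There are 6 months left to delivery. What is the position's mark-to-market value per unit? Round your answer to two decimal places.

-$187.31 per troy ounce

Current fair forward for the remaining 6 months: F = S·e^((r + u)·T), (r + u) = 0.0817 + 0.0198 = 0.1015
F = 1595.77 · e^(0.1015 × 6/12) = 1595.77 × 1.05205985 = 1678.8455
Value of long forward = (F − K)·e^(−rT) = (1678.8455 − 1483.73) · e^(−0.0817·6/12)
= 195.1155 × 0.95997312 = 187.31
Short position value = −(long value) = -$187.31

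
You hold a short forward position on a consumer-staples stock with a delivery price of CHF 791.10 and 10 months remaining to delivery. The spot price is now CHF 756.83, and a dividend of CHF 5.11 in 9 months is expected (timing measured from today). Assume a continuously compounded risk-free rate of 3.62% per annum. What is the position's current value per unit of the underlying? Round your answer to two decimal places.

PV(remaining dividends) I = 5.11·e^(−0.0362·9/12) = 4.9731
Current forward F = (S − I)·e^(rT) = (756.83 − 4.9731)·e^(0.0362·10/12) = 751.8569 × 1.030626 = 774.8833
Value (long) = (F − K)·e^(−rT) = (774.8833 − 791.10) × 0.970284 = -15.7348
Short position value = −(long value) = CHF 15.73

CHF 15.73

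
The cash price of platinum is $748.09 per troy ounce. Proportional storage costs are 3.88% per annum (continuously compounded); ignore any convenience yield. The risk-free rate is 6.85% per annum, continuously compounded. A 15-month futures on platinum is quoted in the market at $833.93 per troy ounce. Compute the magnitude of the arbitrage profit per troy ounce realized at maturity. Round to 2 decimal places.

Fair futures: F* = S·e^(carry·T), with carry = (r + u) = 0.0685 + 0.0388 = 0.1073
F* = 748.09 · e^(0.1073 × 15/12) = 748.09 · e^0.134125 = 748.09 × 1.143536 = $855.4678
Market $833.93 < fair $855.4678: forward underpriced → reverse cash-and-carry (short spot, go long the forward).
At maturity, profit = |F_mkt − F*| = |833.93 − 855.4678| = $21.54 per troy ounce

$21.54 per troy ounce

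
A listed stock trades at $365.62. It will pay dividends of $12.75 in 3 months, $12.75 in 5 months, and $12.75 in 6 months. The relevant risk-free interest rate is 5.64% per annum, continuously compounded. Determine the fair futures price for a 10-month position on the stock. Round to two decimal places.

PV(dividends) I = 12.75·e^(−0.0564·3/12) + 12.75·e^(−0.0564·5/12) + 12.75·e^(−0.0564·6/12)
I = 12.5715 + 12.4539 + 12.3955 = 37.4209
F = (S − I)·e^(rT) = (365.62 − 37.4209) · e^(0.0564·10/12)
= 328.1991 · e^0.047000 = 328.1991 × 1.048122 = $343.99

$343.99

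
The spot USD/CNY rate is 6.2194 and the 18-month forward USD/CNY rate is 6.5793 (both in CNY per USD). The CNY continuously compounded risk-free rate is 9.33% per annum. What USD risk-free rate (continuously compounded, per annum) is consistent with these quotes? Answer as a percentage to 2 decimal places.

F = S·e^((r_CNY − r_USD)T) ⇒ r_USD = r_CNY − ln(F/S)/T
ln(6.5793/6.2194) = 0.056255; /(18/12) = 0.037503
r_USD = 0.0933 − 0.037503 = 0.055797
r_USD = 5.58%

5.58%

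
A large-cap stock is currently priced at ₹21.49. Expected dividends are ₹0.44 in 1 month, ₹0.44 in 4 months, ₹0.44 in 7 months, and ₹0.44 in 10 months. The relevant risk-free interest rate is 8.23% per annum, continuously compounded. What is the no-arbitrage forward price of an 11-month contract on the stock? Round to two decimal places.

PV(dividends) I = 0.44·e^(−0.0823·1/12) + 0.44·e^(−0.0823·4/12) + 0.44·e^(−0.0823·7/12) + 0.44·e^(−0.0823·10/12)
I = 0.4370 + 0.4281 + 0.4194 + 0.4108 = 1.6953
F = (S − I)·e^(rT) = (21.49 − 1.6953) · e^(0.0823·11/12)
= 19.7947 · e^0.075442 = 19.7947 × 1.078361 = ₹21.35

₹21.35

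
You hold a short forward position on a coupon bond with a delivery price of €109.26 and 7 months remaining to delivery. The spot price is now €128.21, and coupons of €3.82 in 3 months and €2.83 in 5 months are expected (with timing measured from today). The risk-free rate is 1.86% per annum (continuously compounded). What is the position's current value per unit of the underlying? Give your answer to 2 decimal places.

-€13.52

PV(remaining coupons) I = 3.82·e^(−0.0186·3/12) + 2.83·e^(−0.0186·5/12) = 6.6104
Current forward F = (S − I)·e^(rT) = (128.21 − 6.6104)·e^(0.0186·7/12) = 121.5996 × 1.010909 = 122.9261
Value (long) = (F − K)·e^(−rT) = (122.9261 − 109.26) × 0.989209 = 13.5186
Short position value = −(long value) = -€13.52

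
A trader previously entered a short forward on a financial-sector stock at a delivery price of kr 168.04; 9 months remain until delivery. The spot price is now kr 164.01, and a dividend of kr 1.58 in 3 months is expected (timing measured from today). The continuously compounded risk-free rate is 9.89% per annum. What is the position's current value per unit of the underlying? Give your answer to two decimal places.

-kr 6.44

PV(remaining dividends) I = 1.58·e^(−0.0989·3/12) = 1.5414
Current forward F = (S − I)·e^(rT) = (164.01 − 1.5414)·e^(0.0989·9/12) = 162.4686 × 1.076995 = 174.9779
Value (long) = (F − K)·e^(−rT) = (174.9779 − 168.04) × 0.928509 = 6.4419
Short position value = −(long value) = -kr 6.44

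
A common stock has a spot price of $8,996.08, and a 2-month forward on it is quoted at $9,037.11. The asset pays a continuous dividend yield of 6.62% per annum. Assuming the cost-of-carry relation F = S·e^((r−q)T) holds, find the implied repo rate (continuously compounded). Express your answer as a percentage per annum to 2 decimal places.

9.35%

From F = S·e^((r−q)T): (r − q) = ln(F/S)/T
ln(9037.11/8996.08) = ln(1.004561) = 0.004551
(r − q) = 0.004551 / (2/12) = 0.027306
r = ln(F/S)/T + q = 0.027306 + 0.0662 = 0.093506
r = 9.35%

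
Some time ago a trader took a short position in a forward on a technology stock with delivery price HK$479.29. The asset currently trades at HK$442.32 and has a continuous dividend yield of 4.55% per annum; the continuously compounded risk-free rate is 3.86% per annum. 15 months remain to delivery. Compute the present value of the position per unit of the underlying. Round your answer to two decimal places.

HK$38.85

Current fair forward for the remaining 15 months: F = S·e^((r − q)·T), (r − q) = 0.0386 − 0.0455 = -0.0069
F = 442.32 · e^(-0.0069 × 15/12) = 442.32 × 0.991412 = 438.5214
Value of long forward = (F − K)·e^(−rT) = (438.5214 − 479.29) · e^(−0.0386·15/12)
= -40.7686 × 0.952896 = -38.85
Short position value = −(long value) = HK$38.85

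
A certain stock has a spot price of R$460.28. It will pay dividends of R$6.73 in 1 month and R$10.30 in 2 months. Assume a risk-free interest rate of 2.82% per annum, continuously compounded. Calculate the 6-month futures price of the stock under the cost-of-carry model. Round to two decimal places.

R$449.61

PV(dividends) I = 6.73·e^(−0.0282·1/12) + 10.30·e^(−0.0282·2/12)
I = 6.7142 + 10.2517 = 16.9659
F = (S − I)·e^(rT) = (460.28 − 16.9659) · e^(0.0282·6/12)
= 443.3141 · e^0.014100 = 443.3141 × 1.014200 = R$449.61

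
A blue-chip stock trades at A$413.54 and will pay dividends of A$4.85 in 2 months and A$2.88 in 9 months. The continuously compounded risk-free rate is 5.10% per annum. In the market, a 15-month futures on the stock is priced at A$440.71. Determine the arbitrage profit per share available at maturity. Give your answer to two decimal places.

PV(dividends) I = 4.85·e^(−0.0510·2/12) + 2.88·e^(−0.0510·9/12) = 7.5809
Fair futures F* = (S − I)·e^(rT) = (413.54 − 7.5809)·e^0.063750 = 405.9591 × 1.065826 = 432.6818
Market A$440.71 > fair 432.6818: forward overpriced → cash-and-carry (borrow at r, buy the stock and collect the dividends, short the forward).
Profit at T = |F_mkt − F*| = |440.71 − 432.6818| = A$8.03 per share

A$8.03 per share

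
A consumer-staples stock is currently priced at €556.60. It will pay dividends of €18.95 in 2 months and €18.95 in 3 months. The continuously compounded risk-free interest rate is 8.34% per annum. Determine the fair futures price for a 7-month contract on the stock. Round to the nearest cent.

PV(dividends) I = 18.95·e^(−0.0834·2/12) + 18.95·e^(−0.0834·3/12)
I = 18.6884 + 18.5590 = 37.2474
F = (S − I)·e^(rT) = (556.60 − 37.2474) · e^(0.0834·7/12)
= 519.3526 · e^0.048650 = 519.3526 × 1.049853 = €545.24

€545.24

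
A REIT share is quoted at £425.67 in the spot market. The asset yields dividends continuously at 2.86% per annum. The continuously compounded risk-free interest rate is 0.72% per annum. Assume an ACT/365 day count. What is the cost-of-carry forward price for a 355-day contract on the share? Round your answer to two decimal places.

F = S·e^((r − q)T) = 425.67 · e^((0.0072 − 0.0286) × 355/365)
= 425.67 · e^-0.020814 = 425.67 × 0.979401
F = £416.90

£416.90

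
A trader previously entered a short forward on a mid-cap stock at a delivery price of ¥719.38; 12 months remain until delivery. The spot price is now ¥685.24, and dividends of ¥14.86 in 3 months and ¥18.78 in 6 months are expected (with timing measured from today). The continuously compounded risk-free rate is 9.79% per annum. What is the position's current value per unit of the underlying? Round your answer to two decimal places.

-¥0.57

PV(remaining dividends) I = 14.86·e^(−0.0979·3/12) + 18.78·e^(−0.0979·6/12) = 32.3836
Current forward F = (S − I)·e^(rT) = (685.24 − 32.3836)·e^(0.0979·12/12) = 652.8564 × 1.102852 = 720.0040
Value (long) = (F − K)·e^(−rT) = (720.0040 − 719.38) × 0.906740 = 0.5658
Short position value = −(long value) = -¥0.57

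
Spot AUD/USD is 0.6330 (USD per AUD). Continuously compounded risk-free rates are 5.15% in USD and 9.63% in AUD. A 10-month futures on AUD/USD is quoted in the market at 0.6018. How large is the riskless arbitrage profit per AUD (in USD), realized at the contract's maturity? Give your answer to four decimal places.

0.0080 per AUD (in USD)

Fair futures: F* = S·e^(carry·T), with carry = (r_USD − r_AUD) = 0.0515 − 0.0963 = -0.0448
F* = 0.6330 · e^(-0.0448 × 10/12) = 0.6330 · e^-0.037333 = 0.6330 × 0.963355 = 0.6098
Market 0.6018 < fair 0.6098: forward underpriced → reverse cash-and-carry (short spot, go long the forward).
At maturity, profit = |F_mkt − F*| = |0.6018 − 0.6098| = 0.0080 per AUD (in USD)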